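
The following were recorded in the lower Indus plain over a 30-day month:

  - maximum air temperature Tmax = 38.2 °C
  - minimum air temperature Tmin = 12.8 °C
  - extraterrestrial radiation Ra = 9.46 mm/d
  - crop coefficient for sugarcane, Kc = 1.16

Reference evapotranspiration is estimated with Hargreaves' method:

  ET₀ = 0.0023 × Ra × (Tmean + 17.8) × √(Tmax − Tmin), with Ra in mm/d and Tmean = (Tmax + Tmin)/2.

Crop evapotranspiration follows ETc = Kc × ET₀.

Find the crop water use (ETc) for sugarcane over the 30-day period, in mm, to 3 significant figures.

Tmean = (38.2 + 12.8)/2 = 25.50 °C
ET₀ = 0.0023 × 9.46 × (25.50 + 17.8) × √25.4 = 0.0023 × 9.46 × 43.30 × 5.0398 = 4.7481 mm/d
ETc = Kc × ET₀ = 1.16 × 4.7481 = 5.5078 mm/d
Over 30 days: 5.5078 × 30 = 165.234 mm

165 mm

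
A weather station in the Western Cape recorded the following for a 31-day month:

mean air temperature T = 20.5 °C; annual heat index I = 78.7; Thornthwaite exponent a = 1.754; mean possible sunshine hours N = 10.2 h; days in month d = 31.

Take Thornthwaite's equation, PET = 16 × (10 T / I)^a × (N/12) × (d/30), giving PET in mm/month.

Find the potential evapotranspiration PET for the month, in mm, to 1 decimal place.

75.3 mm

10T/I = 10 × 20.5 / 78.7 = 2.6048
(10T/I)^a = 2.6048^1.754 = 5.3613
Uncorrected PET = 16 × 5.3613 = 85.781 mm
Correction = (N/12)(d/30) = (10.2/12)(31/30) = 0.8783
PET = 85.781 × 0.8783 = 75.341 mm/month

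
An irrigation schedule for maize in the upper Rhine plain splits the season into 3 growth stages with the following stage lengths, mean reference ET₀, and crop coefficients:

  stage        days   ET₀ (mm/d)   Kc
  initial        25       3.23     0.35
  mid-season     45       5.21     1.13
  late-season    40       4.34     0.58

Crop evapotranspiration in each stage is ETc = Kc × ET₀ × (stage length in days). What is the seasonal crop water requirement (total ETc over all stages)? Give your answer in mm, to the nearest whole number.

394 mm

initial: 0.35 × 3.23 × 25 = 28.26 mm
mid-season: 1.13 × 5.21 × 45 = 264.93 mm
late-season: 0.58 × 4.34 × 40 = 100.69 mm
Seasonal total = 393.88 mm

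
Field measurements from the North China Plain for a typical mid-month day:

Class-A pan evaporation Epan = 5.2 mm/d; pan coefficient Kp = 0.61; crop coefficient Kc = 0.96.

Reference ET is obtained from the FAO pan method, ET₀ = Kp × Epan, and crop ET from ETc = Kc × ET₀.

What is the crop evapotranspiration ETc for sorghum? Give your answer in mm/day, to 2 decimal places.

ET₀ = 0.61 × 5.2 = 3.1720 mm/d
ETc = Kc × ET₀ = 0.96 × 3.1720 = 3.0451 mm/d

3.05 mm/day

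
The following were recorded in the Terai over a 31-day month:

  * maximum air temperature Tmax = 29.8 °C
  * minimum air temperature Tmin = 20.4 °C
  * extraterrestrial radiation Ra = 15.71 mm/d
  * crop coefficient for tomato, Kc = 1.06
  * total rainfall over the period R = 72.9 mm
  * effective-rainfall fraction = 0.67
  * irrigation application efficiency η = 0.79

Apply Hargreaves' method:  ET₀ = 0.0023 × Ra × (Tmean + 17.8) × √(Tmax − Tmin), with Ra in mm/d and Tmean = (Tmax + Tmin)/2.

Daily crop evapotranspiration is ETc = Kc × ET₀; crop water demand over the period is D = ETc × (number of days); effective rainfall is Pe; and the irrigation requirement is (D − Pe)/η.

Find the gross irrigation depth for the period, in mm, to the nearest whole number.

Tmean = (29.8 + 20.4)/2 = 25.10 °C
ET₀ = 0.0023 × 15.71 × (25.10 + 17.8) × √9.4 = 0.0023 × 15.71 × 42.90 × 3.0659 = 4.7525 mm/d
ETc = Kc × ET₀ = 1.06 × 4.7525 = 5.0377 mm/d
Crop demand D = ETc × 31 d = 5.0377 × 31 = 156.169 mm
Pe = 0.67 × 72.9 = 48.843 mm
D − Pe = 156.169 − 48.843 = 107.326 mm
Gross irrigation = 107.326 / 0.79 = 135.856 mm

136 mm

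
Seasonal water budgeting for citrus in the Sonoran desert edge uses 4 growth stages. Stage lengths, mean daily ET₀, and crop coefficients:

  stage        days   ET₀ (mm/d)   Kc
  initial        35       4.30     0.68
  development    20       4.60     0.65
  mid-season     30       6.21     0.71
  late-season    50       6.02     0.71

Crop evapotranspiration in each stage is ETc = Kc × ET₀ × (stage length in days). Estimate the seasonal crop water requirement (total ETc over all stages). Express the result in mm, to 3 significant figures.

initial: 0.68 × 4.30 × 35 = 102.34 mm
development: 0.65 × 4.60 × 20 = 59.80 mm
mid-season: 0.71 × 6.21 × 30 = 132.27 mm
late-season: 0.71 × 6.02 × 50 = 213.71 mm
Seasonal total = 508.12 mm

508 mm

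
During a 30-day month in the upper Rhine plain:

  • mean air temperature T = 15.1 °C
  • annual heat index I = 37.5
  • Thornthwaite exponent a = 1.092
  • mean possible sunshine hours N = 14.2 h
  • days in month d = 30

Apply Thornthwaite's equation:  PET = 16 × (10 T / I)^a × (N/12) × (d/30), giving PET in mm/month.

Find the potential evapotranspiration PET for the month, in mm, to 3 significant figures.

10T/I = 10 × 15.1 / 37.5 = 4.0267
(10T/I)^a = 4.0267^1.092 = 4.5772
Uncorrected PET = 16 × 4.5772 = 73.235 mm
Correction = (N/12)(d/30) = (14.2/12)(30/30) = 1.1833
PET = 73.235 × 1.1833 = 86.659 mm/month

86.7 mm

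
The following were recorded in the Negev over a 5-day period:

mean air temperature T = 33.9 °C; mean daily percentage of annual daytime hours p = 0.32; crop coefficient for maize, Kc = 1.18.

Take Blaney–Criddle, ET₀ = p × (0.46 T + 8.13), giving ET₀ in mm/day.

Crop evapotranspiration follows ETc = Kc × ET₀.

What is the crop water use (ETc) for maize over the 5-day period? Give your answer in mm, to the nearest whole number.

45 mm

ET₀ = 0.32 × (0.46 × 33.9 + 8.13) = 0.32 × 23.724 = 7.5917 mm/d
ETc = Kc × ET₀ = 1.18 × 7.5917 = 8.9582 mm/d
Over 5 days: 8.9582 × 5 = 44.791 mm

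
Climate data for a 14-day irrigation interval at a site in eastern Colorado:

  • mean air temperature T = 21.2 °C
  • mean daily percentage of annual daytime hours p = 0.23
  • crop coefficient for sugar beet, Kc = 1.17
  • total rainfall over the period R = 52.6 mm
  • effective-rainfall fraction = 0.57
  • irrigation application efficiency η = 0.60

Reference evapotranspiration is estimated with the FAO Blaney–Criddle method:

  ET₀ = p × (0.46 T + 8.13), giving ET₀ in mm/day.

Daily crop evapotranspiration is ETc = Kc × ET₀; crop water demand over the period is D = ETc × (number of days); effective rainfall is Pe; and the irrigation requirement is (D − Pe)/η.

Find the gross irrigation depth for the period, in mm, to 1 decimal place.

62.3 mm

ET₀ = 0.23 × (0.46 × 21.2 + 8.13) = 0.23 × 17.882 = 4.1129 mm/d
ETc = Kc × ET₀ = 1.17 × 4.1129 = 4.8121 mm/d
Crop demand D = ETc × 14 d = 4.8121 × 14 = 67.369 mm
Pe = 0.57 × 52.6 = 29.982 mm
D − Pe = 67.369 − 29.982 = 37.387 mm
Gross irrigation = 37.387 / 0.60 = 62.312 mm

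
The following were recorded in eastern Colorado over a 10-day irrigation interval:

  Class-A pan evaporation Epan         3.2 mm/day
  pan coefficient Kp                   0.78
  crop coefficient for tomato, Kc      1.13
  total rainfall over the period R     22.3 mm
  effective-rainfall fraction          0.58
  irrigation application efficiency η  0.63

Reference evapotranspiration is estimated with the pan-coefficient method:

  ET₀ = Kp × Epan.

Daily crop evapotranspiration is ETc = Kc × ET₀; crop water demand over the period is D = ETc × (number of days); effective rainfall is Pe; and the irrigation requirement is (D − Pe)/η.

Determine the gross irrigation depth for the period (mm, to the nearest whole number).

24 mm

ET₀ = 0.78 × 3.2 = 2.4960 mm/d
ETc = Kc × ET₀ = 1.13 × 2.4960 = 2.8205 mm/d
Crop demand D = ETc × 10 d = 2.8205 × 10 = 28.205 mm
Pe = 0.58 × 22.3 = 12.934 mm
D − Pe = 28.205 − 12.934 = 15.271 mm
Gross irrigation = 15.271 / 0.63 = 24.240 mm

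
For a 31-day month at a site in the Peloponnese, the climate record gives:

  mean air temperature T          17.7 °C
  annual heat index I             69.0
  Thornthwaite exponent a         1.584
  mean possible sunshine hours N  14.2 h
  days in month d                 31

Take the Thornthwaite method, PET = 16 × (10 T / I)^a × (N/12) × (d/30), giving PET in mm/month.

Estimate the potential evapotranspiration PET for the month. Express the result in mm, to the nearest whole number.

87 mm

10T/I = 10 × 17.7 / 69.0 = 2.5652
(10T/I)^a = 2.5652^1.584 = 4.4468
Uncorrected PET = 16 × 4.4468 = 71.149 mm
Correction = (N/12)(d/30) = (14.2/12)(31/30) = 1.2228
PET = 71.149 × 1.2228 = 87.001 mm/month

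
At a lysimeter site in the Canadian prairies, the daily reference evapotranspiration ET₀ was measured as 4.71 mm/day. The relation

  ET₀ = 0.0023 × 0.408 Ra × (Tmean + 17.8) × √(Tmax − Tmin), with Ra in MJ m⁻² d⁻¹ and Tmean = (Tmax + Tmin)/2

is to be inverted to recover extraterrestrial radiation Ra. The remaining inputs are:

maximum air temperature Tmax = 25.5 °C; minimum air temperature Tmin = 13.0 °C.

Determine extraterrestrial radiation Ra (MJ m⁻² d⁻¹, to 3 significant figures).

Tmean = (25.5+13.0)/2 = 19.25 °C; ΔT = 12.5
Ra = ET₀ / [0.0023 × 0.408 × (Tmean+17.8) × √ΔT]
   = 4.71 / (0.0023 × 0.408 × 37.05 × 3.5355) = 38.317 MJ m⁻² d⁻¹

38.3 MJ m⁻² d⁻¹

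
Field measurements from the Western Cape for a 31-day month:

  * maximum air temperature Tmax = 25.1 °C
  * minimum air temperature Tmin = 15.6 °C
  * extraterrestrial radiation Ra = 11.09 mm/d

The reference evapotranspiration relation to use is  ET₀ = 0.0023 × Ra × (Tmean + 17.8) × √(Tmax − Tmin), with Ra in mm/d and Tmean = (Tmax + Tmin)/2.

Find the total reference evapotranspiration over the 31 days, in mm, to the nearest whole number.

Tmean = (25.1 + 15.6)/2 = 20.35 °C
ET₀ = 0.0023 × 11.09 × (20.35 + 17.8) × √9.5 = 0.0023 × 11.09 × 38.15 × 3.0822 = 2.9993 mm/d
Over 31 days: 2.9993 × 31 = 92.978 mm

93 mm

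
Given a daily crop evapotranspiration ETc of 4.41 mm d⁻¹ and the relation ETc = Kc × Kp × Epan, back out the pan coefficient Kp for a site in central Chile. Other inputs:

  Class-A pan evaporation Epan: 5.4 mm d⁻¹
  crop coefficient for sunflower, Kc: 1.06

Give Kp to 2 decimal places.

0.77

ETc = Kc × Kp × Epan  ⇒  Kp = ETc / (Kc × Epan)
Kp = 4.41 / (1.06 × 5.4) = 4.41 / 5.724 = 0.7704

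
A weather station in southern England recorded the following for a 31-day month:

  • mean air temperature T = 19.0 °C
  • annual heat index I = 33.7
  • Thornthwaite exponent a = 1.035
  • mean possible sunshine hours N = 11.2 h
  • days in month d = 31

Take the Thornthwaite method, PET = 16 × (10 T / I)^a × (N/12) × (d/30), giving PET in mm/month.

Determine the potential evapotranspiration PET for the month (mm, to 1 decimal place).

10T/I = 10 × 19.0 / 33.7 = 5.6380
(10T/I)^a = 5.6380^1.035 = 5.9898
Uncorrected PET = 16 × 5.9898 = 95.837 mm
Correction = (N/12)(d/30) = (11.2/12)(31/30) = 0.9644
PET = 95.837 × 0.9644 = 92.425 mm/month

92.4 mm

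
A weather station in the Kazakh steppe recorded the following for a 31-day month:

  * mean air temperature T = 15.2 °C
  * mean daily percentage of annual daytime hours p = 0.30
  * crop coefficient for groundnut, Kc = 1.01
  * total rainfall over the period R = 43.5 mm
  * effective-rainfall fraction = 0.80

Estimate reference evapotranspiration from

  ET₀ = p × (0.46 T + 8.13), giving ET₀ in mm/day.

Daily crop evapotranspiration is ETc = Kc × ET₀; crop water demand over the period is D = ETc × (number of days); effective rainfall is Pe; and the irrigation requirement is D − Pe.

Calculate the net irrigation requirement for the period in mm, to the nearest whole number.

107 mm

ET₀ = 0.30 × (0.46 × 15.2 + 8.13) = 0.30 × 15.122 = 4.5366 mm/d
ETc = Kc × ET₀ = 1.01 × 4.5366 = 4.5820 mm/d
Crop demand D = ETc × 31 d = 4.5820 × 31 = 142.042 mm
Pe = 0.80 × 43.5 = 34.800 mm
D − Pe = 142.042 − 34.800 = 107.242 mm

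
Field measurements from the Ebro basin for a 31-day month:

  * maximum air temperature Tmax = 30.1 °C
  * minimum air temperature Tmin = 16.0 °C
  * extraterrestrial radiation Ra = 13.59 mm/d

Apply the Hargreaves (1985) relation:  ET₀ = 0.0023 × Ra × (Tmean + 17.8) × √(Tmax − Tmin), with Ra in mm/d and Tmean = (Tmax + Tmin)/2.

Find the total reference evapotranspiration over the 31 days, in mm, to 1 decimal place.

Tmean = (30.1 + 16.0)/2 = 23.05 °C
ET₀ = 0.0023 × 13.59 × (23.05 + 17.8) × √14.1 = 0.0023 × 13.59 × 40.85 × 3.7550 = 4.7946 mm/d
Over 31 days: 4.7946 × 31 = 148.633 mm

148.6 mm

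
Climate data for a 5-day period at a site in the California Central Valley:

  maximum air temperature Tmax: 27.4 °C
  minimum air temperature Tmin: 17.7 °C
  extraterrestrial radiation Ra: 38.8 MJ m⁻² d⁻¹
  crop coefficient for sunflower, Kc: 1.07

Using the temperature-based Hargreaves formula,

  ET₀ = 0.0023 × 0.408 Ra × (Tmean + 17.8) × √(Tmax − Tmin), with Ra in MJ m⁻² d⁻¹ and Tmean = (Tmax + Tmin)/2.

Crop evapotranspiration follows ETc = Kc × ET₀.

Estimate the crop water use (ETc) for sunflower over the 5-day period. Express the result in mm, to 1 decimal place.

Tmean = (27.4 + 17.7)/2 = 22.55 °C
0.408 Ra = 0.408 × 38.8 = 15.8304 mm/d equivalent
ET₀ = 0.0023 × 15.8304 × (22.55 + 17.8) × √9.7 = 0.0023 × 15.8304 × 40.35 × 3.1145 = 4.5756 mm/d
ETc = Kc × ET₀ = 1.07 × 4.5756 = 4.8959 mm/d
Over 5 days: 4.8959 × 5 = 24.480 mm

24.5 mm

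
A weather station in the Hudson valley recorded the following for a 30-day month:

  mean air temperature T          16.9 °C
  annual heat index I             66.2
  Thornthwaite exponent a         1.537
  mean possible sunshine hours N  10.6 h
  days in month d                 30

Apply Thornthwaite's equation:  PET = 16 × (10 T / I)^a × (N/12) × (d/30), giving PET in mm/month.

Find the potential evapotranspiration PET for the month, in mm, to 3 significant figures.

10T/I = 10 × 16.9 / 66.2 = 2.5529
(10T/I)^a = 2.5529^1.537 = 4.2229
Uncorrected PET = 16 × 4.2229 = 67.566 mm
Correction = (N/12)(d/30) = (10.6/12)(30/30) = 0.8833
PET = 67.566 × 0.8833 = 59.681 mm/month

59.7 mm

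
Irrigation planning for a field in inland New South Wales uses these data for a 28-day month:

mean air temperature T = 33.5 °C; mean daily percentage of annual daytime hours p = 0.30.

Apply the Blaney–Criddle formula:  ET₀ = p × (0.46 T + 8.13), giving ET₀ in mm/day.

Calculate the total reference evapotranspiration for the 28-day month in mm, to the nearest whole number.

ET₀ = 0.30 × (0.46 × 33.5 + 8.13) = 0.30 × 23.540 = 7.0620 mm/d
Monthly total = 7.0620 × 28 = 197.736 mm

198 mm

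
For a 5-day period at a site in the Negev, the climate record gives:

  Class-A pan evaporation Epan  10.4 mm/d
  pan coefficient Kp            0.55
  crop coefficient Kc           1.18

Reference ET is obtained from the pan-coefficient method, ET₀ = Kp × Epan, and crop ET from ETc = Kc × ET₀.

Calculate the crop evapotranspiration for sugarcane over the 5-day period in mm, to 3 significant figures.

ET₀ = 0.55 × 10.4 = 5.7200 mm/d
ETc = Kc × ET₀ = 1.18 × 5.7200 = 6.7496 mm/d
Over 5 days: 6.7496 × 5 = 33.748 mm

33.7 mm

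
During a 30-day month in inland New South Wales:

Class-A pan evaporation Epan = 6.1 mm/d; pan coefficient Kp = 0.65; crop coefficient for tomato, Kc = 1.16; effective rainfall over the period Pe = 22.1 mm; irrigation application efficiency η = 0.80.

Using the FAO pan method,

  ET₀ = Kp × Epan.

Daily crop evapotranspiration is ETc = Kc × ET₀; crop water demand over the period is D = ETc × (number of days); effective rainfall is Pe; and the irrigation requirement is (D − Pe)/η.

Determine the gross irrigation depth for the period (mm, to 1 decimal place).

144.9 mm

ET₀ = 0.65 × 6.1 = 3.9650 mm/d
ETc = Kc × ET₀ = 1.16 × 3.9650 = 4.5994 mm/d
Crop demand D = ETc × 30 d = 4.5994 × 30 = 137.982 mm
D − Pe = 137.982 − 22.1 = 115.882 mm
Gross irrigation = 115.882 / 0.80 = 144.853 mm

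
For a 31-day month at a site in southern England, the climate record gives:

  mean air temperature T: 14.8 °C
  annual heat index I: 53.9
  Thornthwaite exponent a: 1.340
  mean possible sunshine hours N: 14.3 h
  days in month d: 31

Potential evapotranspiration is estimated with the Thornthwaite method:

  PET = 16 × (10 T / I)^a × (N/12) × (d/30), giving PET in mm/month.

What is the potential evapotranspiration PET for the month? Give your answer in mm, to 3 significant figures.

76.3 mm

10T/I = 10 × 14.8 / 53.9 = 2.7458
(10T/I)^a = 2.7458^1.340 = 3.8709
Uncorrected PET = 16 × 3.8709 = 61.934 mm
Correction = (N/12)(d/30) = (14.3/12)(31/30) = 1.2314
PET = 61.934 × 1.2314 = 76.266 mm/month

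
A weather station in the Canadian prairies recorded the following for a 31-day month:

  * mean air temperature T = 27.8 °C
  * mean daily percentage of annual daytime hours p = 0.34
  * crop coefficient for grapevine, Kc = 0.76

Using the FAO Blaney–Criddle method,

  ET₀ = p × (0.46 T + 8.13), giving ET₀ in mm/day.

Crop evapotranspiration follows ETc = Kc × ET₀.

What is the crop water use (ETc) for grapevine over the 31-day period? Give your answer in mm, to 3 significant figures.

ET₀ = 0.34 × (0.46 × 27.8 + 8.13) = 0.34 × 20.918 = 7.1121 mm/d
ETc = Kc × ET₀ = 0.76 × 7.1121 = 5.4052 mm/d
Over 31 days: 5.4052 × 31 = 167.561 mm

168 mm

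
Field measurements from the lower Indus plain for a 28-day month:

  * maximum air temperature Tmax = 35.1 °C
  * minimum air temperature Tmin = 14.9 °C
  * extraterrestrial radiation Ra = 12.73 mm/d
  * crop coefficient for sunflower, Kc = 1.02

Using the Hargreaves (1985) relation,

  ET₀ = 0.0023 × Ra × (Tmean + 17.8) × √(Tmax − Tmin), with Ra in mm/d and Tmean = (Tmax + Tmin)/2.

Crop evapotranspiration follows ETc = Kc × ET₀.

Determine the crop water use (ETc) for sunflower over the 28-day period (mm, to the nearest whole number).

Tmean = (35.1 + 14.9)/2 = 25.00 °C
ET₀ = 0.0023 × 12.73 × (25.00 + 17.8) × √20.2 = 0.0023 × 12.73 × 42.80 × 4.4944 = 5.6321 mm/d
ETc = Kc × ET₀ = 1.02 × 5.6321 = 5.7447 mm/d
Over 28 days: 5.7447 × 28 = 160.852 mm

161 mm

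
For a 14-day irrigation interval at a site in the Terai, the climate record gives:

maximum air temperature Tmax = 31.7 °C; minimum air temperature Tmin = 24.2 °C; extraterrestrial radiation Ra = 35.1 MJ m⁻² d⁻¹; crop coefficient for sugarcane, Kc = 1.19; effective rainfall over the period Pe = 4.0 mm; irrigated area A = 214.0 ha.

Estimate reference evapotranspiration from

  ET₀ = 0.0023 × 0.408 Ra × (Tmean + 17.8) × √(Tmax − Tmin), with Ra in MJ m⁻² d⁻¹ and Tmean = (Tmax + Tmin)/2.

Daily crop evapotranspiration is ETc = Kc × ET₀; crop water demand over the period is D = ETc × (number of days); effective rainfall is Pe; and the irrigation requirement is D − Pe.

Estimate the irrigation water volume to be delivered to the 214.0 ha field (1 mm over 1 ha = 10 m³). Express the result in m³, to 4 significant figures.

138600 m³

Tmean = (31.7 + 24.2)/2 = 27.95 °C
0.408 Ra = 0.408 × 35.1 = 14.3208 mm/d equivalent
ET₀ = 0.0023 × 14.3208 × (27.95 + 17.8) × √7.5 = 0.0023 × 14.3208 × 45.75 × 2.7386 = 4.1268 mm/d
ETc = Kc × ET₀ = 1.19 × 4.1268 = 4.9109 mm/d
Crop demand D = ETc × 14 d = 4.9109 × 14 = 68.753 mm
D − Pe = 68.753 − 4.0 = 64.753 mm
Volume = 64.753 mm × 214.0 ha × 10 = 138571.4 m³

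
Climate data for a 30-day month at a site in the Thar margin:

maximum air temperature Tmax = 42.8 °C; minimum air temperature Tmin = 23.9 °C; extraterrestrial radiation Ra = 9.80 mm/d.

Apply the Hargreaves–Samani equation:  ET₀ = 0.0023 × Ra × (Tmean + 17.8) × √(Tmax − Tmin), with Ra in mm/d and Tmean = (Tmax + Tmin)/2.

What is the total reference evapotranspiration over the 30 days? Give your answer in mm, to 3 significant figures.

150 mm

Tmean = (42.8 + 23.9)/2 = 33.35 °C
ET₀ = 0.0023 × 9.80 × (33.35 + 17.8) × √18.9 = 0.0023 × 9.80 × 51.15 × 4.3474 = 5.0122 mm/d
Over 30 days: 5.0122 × 30 = 150.366 mm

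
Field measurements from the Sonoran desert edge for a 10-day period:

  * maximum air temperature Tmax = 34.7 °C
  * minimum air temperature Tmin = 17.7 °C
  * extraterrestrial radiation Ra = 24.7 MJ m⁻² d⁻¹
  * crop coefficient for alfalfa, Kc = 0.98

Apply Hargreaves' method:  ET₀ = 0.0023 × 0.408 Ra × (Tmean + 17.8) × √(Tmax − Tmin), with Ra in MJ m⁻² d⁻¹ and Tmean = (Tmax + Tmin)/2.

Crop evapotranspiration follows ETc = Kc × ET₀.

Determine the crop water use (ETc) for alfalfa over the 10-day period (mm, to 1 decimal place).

Tmean = (34.7 + 17.7)/2 = 26.20 °C
0.408 Ra = 0.408 × 24.7 = 10.0776 mm/d equivalent
ET₀ = 0.0023 × 10.0776 × (26.20 + 17.8) × √17.0 = 0.0023 × 10.0776 × 44.00 × 4.1231 = 4.2050 mm/d
ETc = Kc × ET₀ = 0.98 × 4.2050 = 4.1209 mm/d
Over 10 days: 4.1209 × 10 = 41.209 mm

41.2 mm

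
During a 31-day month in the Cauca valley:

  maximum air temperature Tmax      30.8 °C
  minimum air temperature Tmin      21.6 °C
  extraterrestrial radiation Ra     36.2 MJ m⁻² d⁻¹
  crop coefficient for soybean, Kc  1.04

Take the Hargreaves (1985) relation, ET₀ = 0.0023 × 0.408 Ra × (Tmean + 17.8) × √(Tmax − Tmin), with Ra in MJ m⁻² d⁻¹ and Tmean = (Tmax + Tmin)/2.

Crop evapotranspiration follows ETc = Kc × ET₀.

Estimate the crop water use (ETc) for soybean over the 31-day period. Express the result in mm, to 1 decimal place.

146.2 mm

Tmean = (30.8 + 21.6)/2 = 26.20 °C
0.408 Ra = 0.408 × 36.2 = 14.7696 mm/d equivalent
ET₀ = 0.0023 × 14.7696 × (26.20 + 17.8) × √9.2 = 0.0023 × 14.7696 × 44.00 × 3.0332 = 4.5337 mm/d
ETc = Kc × ET₀ = 1.04 × 4.5337 = 4.7150 mm/d
Over 31 days: 4.7150 × 31 = 146.165 mm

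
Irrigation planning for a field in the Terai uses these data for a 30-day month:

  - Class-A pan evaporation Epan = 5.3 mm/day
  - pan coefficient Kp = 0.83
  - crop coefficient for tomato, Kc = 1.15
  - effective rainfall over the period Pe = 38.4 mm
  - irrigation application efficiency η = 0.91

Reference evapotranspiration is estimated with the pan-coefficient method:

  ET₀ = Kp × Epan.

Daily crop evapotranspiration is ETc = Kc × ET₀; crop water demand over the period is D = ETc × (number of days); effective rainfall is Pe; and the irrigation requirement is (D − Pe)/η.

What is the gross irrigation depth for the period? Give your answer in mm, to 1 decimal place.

ET₀ = 0.83 × 5.3 = 4.3990 mm/d
ETc = Kc × ET₀ = 1.15 × 4.3990 = 5.0589 mm/d
Crop demand D = ETc × 30 d = 5.0589 × 30 = 151.767 mm
D − Pe = 151.767 − 38.4 = 113.367 mm
Gross irrigation = 113.367 / 0.91 = 124.579 mm

124.6 mm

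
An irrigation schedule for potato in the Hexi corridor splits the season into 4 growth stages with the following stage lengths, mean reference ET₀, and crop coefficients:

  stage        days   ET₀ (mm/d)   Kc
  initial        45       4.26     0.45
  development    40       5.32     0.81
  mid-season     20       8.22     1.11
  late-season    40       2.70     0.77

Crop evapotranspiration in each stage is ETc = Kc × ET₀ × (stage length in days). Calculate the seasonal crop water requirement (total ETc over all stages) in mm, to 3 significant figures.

524 mm

initial: 0.45 × 4.26 × 45 = 86.27 mm
development: 0.81 × 5.32 × 40 = 172.37 mm
mid-season: 1.11 × 8.22 × 20 = 182.48 mm
late-season: 0.77 × 2.70 × 40 = 83.16 mm
Seasonal total = 524.28 mm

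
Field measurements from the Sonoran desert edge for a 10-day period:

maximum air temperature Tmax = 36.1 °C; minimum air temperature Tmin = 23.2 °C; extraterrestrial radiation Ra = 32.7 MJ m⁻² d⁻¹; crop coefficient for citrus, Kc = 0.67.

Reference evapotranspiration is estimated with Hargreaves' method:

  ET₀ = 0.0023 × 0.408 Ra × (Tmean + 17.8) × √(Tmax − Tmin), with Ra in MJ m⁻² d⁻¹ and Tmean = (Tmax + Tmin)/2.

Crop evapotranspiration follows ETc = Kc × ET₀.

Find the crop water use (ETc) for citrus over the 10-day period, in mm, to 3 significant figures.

35.0 mm

Tmean = (36.1 + 23.2)/2 = 29.65 °C
0.408 Ra = 0.408 × 32.7 = 13.3416 mm/d equivalent
ET₀ = 0.0023 × 13.3416 × (29.65 + 17.8) × √12.9 = 0.0023 × 13.3416 × 47.45 × 3.5917 = 5.2296 mm/d
ETc = Kc × ET₀ = 0.67 × 5.2296 = 3.5038 mm/d
Over 10 days: 3.5038 × 10 = 35.038 mm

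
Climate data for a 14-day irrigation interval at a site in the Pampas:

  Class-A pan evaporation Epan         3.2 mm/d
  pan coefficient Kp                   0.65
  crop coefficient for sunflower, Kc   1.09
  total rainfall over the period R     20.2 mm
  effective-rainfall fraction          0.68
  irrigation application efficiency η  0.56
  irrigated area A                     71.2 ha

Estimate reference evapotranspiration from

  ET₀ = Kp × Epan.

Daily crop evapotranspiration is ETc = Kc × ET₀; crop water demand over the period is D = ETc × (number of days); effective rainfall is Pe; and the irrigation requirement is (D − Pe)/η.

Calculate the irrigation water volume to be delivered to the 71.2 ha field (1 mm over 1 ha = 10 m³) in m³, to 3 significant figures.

ET₀ = 0.65 × 3.2 = 2.0800 mm/d
ETc = Kc × ET₀ = 1.09 × 2.0800 = 2.2672 mm/d
Crop demand D = ETc × 14 d = 2.2672 × 14 = 31.741 mm
Pe = 0.68 × 20.2 = 13.736 mm
D − Pe = 31.741 − 13.736 = 18.005 mm
Gross irrigation = 18.005 / 0.56 = 32.152 mm
Volume = 32.152 mm × 71.2 ha × 10 = 22892.2 m³

22900 m³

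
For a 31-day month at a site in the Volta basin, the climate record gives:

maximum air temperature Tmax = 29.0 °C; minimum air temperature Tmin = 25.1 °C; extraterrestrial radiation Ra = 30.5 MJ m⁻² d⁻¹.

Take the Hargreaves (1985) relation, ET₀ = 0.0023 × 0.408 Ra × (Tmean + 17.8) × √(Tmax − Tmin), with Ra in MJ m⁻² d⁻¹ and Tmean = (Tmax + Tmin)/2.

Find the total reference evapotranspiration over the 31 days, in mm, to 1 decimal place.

Tmean = (29.0 + 25.1)/2 = 27.05 °C
0.408 Ra = 0.408 × 30.5 = 12.4440 mm/d equivalent
ET₀ = 0.0023 × 12.4440 × (27.05 + 17.8) × √3.9 = 0.0023 × 12.4440 × 44.85 × 1.9748 = 2.5350 mm/d
Over 31 days: 2.5350 × 31 = 78.585 mm

78.6 mm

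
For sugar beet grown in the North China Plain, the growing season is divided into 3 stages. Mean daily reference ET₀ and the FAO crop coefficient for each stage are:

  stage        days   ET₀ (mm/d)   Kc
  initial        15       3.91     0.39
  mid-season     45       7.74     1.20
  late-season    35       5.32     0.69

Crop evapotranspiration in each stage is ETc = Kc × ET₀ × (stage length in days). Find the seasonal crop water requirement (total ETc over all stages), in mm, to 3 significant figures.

initial: 0.39 × 3.91 × 15 = 22.87 mm
mid-season: 1.20 × 7.74 × 45 = 417.96 mm
late-season: 0.69 × 5.32 × 35 = 128.48 mm
Seasonal total = 569.31 mm

569 mm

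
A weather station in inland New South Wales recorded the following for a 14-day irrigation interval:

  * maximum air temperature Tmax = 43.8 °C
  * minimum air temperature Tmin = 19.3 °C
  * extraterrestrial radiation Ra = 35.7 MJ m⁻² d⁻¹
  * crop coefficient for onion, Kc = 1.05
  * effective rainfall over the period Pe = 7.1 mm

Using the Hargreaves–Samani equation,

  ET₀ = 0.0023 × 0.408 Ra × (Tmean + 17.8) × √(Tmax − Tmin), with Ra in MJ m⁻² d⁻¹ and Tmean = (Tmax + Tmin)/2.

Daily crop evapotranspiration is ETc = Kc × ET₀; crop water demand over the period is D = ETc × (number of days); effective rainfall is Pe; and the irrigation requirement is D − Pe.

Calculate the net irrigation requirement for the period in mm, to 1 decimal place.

Tmean = (43.8 + 19.3)/2 = 31.55 °C
0.408 Ra = 0.408 × 35.7 = 14.5656 mm/d equivalent
ET₀ = 0.0023 × 14.5656 × (31.55 + 17.8) × √24.5 = 0.0023 × 14.5656 × 49.35 × 4.9497 = 8.1832 mm/d
ETc = Kc × ET₀ = 1.05 × 8.1832 = 8.5924 mm/d
Crop demand D = ETc × 14 d = 8.5924 × 14 = 120.294 mm
D − Pe = 120.294 − 7.1 = 113.194 mm

113.2 mm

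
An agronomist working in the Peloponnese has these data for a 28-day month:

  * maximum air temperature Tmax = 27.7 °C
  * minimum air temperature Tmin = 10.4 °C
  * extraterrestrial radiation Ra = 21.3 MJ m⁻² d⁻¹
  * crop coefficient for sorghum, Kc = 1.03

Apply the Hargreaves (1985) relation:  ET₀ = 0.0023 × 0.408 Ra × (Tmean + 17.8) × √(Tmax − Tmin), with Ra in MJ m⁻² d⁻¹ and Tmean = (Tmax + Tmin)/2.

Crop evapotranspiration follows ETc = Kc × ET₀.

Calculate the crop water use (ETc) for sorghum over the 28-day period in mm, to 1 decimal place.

Tmean = (27.7 + 10.4)/2 = 19.05 °C
0.408 Ra = 0.408 × 21.3 = 8.6904 mm/d equivalent
ET₀ = 0.0023 × 8.6904 × (19.05 + 17.8) × √17.3 = 0.0023 × 8.6904 × 36.85 × 4.1593 = 3.0636 mm/d
ETc = Kc × ET₀ = 1.03 × 3.0636 = 3.1555 mm/d
Over 28 days: 3.1555 × 28 = 88.354 mm

88.4 mm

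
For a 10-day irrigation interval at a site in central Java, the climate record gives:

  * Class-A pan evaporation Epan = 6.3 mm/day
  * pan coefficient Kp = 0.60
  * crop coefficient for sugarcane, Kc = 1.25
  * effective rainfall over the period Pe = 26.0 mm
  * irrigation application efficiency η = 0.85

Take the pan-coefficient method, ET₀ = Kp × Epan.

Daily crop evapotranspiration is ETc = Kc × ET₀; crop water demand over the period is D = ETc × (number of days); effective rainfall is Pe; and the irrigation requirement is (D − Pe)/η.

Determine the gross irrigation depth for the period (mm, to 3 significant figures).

ET₀ = 0.60 × 6.3 = 3.7800 mm/d
ETc = Kc × ET₀ = 1.25 × 3.7800 = 4.7250 mm/d
Crop demand D = ETc × 10 d = 4.7250 × 10 = 47.250 mm
D − Pe = 47.250 − 26.0 = 21.250 mm
Gross irrigation = 21.250 / 0.85 = 25.000 mm

25.0 mm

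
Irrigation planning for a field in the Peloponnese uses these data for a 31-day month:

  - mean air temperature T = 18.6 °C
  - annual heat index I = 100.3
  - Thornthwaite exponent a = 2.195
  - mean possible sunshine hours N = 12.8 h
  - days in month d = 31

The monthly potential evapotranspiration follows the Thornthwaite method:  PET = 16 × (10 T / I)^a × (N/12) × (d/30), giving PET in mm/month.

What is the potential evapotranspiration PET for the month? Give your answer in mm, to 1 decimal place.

68.4 mm

10T/I = 10 × 18.6 / 100.3 = 1.8544
(10T/I)^a = 1.8544^2.195 = 3.8789
Uncorrected PET = 16 × 3.8789 = 62.062 mm
Correction = (N/12)(d/30) = (12.8/12)(31/30) = 1.1022
PET = 62.062 × 1.1022 = 68.405 mm/month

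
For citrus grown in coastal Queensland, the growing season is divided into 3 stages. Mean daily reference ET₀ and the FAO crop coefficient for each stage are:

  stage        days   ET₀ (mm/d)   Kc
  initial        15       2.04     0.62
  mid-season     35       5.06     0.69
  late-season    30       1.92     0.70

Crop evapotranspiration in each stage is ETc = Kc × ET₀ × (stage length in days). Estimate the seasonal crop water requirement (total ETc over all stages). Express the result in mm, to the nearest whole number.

181 mm

initial: 0.62 × 2.04 × 15 = 18.97 mm
mid-season: 0.69 × 5.06 × 35 = 122.20 mm
late-season: 0.70 × 1.92 × 30 = 40.32 mm
Seasonal total = 181.49 mm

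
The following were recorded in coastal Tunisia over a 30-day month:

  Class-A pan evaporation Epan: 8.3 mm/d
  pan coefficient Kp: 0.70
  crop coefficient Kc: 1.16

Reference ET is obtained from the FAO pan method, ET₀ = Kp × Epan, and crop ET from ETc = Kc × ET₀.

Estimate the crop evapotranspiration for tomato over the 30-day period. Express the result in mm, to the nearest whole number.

202 mm

ET₀ = 0.70 × 8.3 = 5.8100 mm/d
ETc = Kc × ET₀ = 1.16 × 5.8100 = 6.7396 mm/d
Over 30 days: 6.7396 × 30 = 202.188 mm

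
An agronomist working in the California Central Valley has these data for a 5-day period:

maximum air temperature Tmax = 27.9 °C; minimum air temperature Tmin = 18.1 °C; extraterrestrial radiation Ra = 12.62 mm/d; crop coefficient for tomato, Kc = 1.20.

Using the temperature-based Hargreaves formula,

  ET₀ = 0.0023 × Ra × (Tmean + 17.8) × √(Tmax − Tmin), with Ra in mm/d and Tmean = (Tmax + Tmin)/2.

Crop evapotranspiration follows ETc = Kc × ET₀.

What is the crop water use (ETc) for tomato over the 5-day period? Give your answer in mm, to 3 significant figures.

22.2 mm

Tmean = (27.9 + 18.1)/2 = 23.00 °C
ET₀ = 0.0023 × 12.62 × (23.00 + 17.8) × √9.8 = 0.0023 × 12.62 × 40.80 × 3.1305 = 3.7073 mm/d
ETc = Kc × ET₀ = 1.20 × 3.7073 = 4.4488 mm/d
Over 5 days: 4.4488 × 5 = 22.244 mm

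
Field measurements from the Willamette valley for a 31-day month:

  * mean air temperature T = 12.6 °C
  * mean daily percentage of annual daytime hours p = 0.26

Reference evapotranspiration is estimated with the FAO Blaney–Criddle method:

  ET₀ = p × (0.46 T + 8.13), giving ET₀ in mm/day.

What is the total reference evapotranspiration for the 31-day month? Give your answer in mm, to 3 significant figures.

112 mm

ET₀ = 0.26 × (0.46 × 12.6 + 8.13) = 0.26 × 13.926 = 3.6208 mm/d
Monthly total = 3.6208 × 31 = 112.245 mm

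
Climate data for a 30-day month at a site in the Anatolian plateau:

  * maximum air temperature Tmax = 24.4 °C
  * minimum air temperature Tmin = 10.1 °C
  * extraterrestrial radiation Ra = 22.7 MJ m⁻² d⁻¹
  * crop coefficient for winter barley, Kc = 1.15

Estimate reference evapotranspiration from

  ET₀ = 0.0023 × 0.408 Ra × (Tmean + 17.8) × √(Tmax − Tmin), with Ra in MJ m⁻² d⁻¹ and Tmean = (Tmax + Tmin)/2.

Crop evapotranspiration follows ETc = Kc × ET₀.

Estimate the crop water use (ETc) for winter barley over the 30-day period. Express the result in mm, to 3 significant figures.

Tmean = (24.4 + 10.1)/2 = 17.25 °C
0.408 Ra = 0.408 × 22.7 = 9.2616 mm/d equivalent
ET₀ = 0.0023 × 9.2616 × (17.25 + 17.8) × √14.3 = 0.0023 × 9.2616 × 35.05 × 3.7815 = 2.8234 mm/d
ETc = Kc × ET₀ = 1.15 × 2.8234 = 3.2469 mm/d
Over 30 days: 3.2469 × 30 = 97.407 mm

97.4 mm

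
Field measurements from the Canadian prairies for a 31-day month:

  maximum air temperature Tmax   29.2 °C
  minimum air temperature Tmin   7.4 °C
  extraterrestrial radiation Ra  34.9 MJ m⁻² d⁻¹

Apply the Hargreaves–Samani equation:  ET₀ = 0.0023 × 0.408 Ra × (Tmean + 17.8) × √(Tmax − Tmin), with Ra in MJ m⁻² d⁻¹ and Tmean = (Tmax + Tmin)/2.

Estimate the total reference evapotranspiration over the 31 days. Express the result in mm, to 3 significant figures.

171 mm

Tmean = (29.2 + 7.4)/2 = 18.30 °C
0.408 Ra = 0.408 × 34.9 = 14.2392 mm/d equivalent
ET₀ = 0.0023 × 14.2392 × (18.30 + 17.8) × √21.8 = 0.0023 × 14.2392 × 36.10 × 4.6690 = 5.5201 mm/d
Over 31 days: 5.5201 × 31 = 171.123 mm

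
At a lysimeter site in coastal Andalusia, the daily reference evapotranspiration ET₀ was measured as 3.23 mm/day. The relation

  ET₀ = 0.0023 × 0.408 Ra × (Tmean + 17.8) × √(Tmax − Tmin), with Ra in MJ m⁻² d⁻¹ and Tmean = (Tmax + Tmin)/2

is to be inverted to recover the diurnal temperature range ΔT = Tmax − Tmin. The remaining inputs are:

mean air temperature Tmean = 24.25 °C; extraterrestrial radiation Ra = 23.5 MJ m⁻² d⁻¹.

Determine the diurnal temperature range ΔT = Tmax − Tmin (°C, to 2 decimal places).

√ΔT = ET₀ / [0.0023 × 0.408 × Ra × (Tmean+17.8)] = 3.23 / (0.0023 × 9.5880 × 42.05) = 3.4832
ΔT = 3.4832² = 12.133 °C

12.13 °C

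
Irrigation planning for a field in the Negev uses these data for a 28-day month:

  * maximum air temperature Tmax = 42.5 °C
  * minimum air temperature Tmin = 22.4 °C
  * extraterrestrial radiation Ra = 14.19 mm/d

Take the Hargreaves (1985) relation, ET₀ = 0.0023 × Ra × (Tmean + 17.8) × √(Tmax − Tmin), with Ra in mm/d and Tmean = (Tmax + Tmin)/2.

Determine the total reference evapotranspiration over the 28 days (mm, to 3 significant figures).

Tmean = (42.5 + 22.4)/2 = 32.45 °C
ET₀ = 0.0023 × 14.19 × (32.45 + 17.8) × √20.1 = 0.0023 × 14.19 × 50.25 × 4.4833 = 7.3527 mm/d
Over 28 days: 7.3527 × 28 = 205.876 mm

206 mm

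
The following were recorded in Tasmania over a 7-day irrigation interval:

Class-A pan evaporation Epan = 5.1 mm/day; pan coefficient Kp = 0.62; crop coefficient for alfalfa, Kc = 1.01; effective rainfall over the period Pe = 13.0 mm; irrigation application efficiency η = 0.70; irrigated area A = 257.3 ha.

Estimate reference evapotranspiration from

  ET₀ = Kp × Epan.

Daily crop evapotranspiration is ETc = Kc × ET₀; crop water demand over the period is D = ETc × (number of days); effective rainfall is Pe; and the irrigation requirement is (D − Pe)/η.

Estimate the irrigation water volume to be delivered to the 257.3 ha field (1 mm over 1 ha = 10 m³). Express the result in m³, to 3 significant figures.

34400 m³

ET₀ = 0.62 × 5.1 = 3.1620 mm/d
ETc = Kc × ET₀ = 1.01 × 3.1620 = 3.1936 mm/d
Crop demand D = ETc × 7 d = 3.1936 × 7 = 22.355 mm
D − Pe = 22.355 − 13.0 = 9.355 mm
Gross irrigation = 9.355 / 0.70 = 13.364 mm
Volume = 13.364 mm × 257.3 ha × 10 = 34385.6 m³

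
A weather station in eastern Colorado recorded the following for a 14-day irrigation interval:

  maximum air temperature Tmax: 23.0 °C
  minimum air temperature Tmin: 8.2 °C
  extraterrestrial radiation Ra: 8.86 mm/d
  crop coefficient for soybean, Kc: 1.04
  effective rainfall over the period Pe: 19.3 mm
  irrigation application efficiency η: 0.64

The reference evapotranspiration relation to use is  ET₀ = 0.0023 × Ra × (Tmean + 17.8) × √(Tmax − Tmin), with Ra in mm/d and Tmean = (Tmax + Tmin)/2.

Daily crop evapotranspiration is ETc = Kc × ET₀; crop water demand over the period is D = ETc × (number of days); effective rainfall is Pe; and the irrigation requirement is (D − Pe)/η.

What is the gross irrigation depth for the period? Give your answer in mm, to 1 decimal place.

29.4 mm

Tmean = (23.0 + 8.2)/2 = 15.60 °C
ET₀ = 0.0023 × 8.86 × (15.60 + 17.8) × √14.8 = 0.0023 × 8.86 × 33.40 × 3.8471 = 2.6184 mm/d
ETc = Kc × ET₀ = 1.04 × 2.6184 = 2.7231 mm/d
Crop demand D = ETc × 14 d = 2.7231 × 14 = 38.123 mm
D − Pe = 38.123 − 19.3 = 18.823 mm
Gross irrigation = 18.823 / 0.64 = 29.411 mm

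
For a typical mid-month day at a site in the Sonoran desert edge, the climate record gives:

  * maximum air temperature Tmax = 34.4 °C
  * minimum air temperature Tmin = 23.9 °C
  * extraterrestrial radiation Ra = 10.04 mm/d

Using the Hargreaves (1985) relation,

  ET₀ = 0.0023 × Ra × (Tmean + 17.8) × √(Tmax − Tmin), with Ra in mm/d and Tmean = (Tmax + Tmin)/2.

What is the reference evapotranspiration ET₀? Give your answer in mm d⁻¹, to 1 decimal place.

Tmean = (34.4 + 23.9)/2 = 29.15 °C
ET₀ = 0.0023 × 10.04 × (29.15 + 17.8) × √10.5 = 0.0023 × 10.04 × 46.95 × 3.2404 = 3.5131 mm/d

3.5 mm d⁻¹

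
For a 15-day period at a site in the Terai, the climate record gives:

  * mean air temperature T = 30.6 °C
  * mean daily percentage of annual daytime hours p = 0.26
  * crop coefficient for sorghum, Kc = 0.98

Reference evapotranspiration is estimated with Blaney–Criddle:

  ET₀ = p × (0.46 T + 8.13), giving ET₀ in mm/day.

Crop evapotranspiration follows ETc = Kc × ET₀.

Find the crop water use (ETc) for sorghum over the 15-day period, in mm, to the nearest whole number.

85 mm

ET₀ = 0.26 × (0.46 × 30.6 + 8.13) = 0.26 × 22.206 = 5.7736 mm/d
ETc = Kc × ET₀ = 0.98 × 5.7736 = 5.6581 mm/d
Over 15 days: 5.6581 × 15 = 84.872 mm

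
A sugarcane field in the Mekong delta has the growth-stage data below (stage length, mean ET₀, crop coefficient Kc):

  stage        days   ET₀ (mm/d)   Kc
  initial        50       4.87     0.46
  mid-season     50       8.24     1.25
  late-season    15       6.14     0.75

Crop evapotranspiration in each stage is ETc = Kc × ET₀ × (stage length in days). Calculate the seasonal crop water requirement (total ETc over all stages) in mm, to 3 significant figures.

696 mm

initial: 0.46 × 4.87 × 50 = 112.01 mm
mid-season: 1.25 × 8.24 × 50 = 515.00 mm
late-season: 0.75 × 6.14 × 15 = 69.08 mm
Seasonal total = 696.09 mm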